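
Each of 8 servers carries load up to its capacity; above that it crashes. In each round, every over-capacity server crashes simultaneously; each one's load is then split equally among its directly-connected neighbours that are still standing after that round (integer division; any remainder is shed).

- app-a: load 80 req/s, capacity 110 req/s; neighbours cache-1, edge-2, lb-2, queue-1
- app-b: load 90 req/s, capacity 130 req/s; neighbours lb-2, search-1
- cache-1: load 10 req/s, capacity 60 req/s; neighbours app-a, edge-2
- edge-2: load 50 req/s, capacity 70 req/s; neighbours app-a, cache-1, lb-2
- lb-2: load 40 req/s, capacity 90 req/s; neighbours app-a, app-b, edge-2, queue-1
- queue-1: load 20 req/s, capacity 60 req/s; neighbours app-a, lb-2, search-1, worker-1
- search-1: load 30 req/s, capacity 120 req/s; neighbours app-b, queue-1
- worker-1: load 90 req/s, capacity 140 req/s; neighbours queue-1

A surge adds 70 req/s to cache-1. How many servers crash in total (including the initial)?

Round 1 — cache-1 at 80 > 60. cache-1 crashes.
  cache-1 sheds 80 req/s to app-a, edge-2: 40 each.
    app-a: 80+40 = 120 > 110
    edge-2: 50+40 = 90 > 70
Round 2 — app-a, edge-2 crash.
  app-a sheds 120 req/s to lb-2, queue-1: 60 each.
    lb-2: 40+60 = 100 > 90
    queue-1: 20+60 = 80 > 60
  edge-2 sheds 90 req/s to lb-2: 90 each.
    lb-2: 100+90 = 190 > 90
Round 3 — lb-2, queue-1 crash.
  lb-2 sheds 190 req/s to app-b: 190 each.
    app-b: 90+190 = 280 > 130
  queue-1 sheds 80 req/s to search-1, worker-1: 40 each.
    search-1: 30+40 = 70 ≤ 120
    worker-1: 90+40 = 130 ≤ 140
Round 4 — app-b crashes.
  app-b sheds 280 req/s to search-1: 280 each.
    search-1: 70+280 = 350 > 120
Round 5 — search-1 crashes.
  search-1 sheds 350 req/s: no online neighbours, lost.
No further crashes.

7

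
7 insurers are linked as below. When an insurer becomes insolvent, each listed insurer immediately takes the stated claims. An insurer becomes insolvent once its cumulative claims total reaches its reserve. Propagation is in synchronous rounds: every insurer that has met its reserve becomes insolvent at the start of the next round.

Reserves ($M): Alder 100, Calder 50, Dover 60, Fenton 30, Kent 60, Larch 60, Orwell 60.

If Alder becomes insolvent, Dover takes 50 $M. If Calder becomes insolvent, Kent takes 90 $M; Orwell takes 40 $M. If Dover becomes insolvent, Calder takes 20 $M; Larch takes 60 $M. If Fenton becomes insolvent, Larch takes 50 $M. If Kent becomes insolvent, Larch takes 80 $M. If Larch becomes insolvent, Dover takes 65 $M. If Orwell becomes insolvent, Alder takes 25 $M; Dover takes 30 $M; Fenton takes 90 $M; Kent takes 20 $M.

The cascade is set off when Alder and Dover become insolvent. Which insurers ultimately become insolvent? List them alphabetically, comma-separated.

Alder, Dover, Larch

Round 1 — Alder, Dover become insolvent (initial).
  Calder: +20 → 20 < 50
  Larch: +60 → 60 ≥ 60
Round 2 — Larch becomes insolvent.
No further insolvencies.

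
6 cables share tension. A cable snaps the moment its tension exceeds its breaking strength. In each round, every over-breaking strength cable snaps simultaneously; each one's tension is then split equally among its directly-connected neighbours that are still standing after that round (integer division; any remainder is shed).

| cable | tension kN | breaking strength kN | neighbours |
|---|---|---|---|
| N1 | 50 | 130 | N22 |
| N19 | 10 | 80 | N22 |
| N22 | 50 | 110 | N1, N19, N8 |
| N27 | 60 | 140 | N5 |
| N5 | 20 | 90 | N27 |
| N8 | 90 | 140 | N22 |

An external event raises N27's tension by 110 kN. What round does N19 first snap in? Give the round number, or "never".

Round 1 — N27 at 170 > 140. N27 snaps.
  N27 sheds 170 kN to N5: 170 each.
    N5: 20+170 = 190 > 90
Round 2 — N5 snaps.
  N5 sheds 190 kN: no online neighbours, lost.
No further breaks.

never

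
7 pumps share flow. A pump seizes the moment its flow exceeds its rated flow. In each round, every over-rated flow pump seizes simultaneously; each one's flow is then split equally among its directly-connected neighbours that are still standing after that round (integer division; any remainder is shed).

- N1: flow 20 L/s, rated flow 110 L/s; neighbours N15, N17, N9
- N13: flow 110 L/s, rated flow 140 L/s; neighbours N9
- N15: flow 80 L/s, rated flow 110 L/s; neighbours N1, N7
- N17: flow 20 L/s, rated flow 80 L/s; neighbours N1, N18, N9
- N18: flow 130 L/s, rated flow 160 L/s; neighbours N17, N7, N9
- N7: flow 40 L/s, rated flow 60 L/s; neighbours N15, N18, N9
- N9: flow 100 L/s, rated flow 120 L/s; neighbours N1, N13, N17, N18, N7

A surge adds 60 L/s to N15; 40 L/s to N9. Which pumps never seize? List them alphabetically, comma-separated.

Round 1 — N15 at 140 > 110; N9 at 140 > 120. N15, N9 seize.
  N15 sheds 140 L/s to N1, N7: 70 each.
    N1: 20+70 = 90 ≤ 110
    N7: 40+70 = 110 > 60
  N9 sheds 140 L/s to N1, N13, N17, N18, N7: 28 each.
    N1: 90+28 = 118 > 110
    N13: 110+28 = 138 ≤ 140
    N17: 20+28 = 48 ≤ 80
    N18: 130+28 = 158 ≤ 160
    N7: 110+28 = 138 > 60
Round 2 — N1, N7 seize.
  N1 sheds 118 L/s to N17: 118 each.
    N17: 48+118 = 166 > 80
  N7 sheds 138 L/s to N18: 138 each.
    N18: 158+138 = 296 > 160
Round 3 — N17, N18 seize.
  N17 sheds 166 L/s: no online neighbours, lost.
  N18 sheds 296 L/s: no online neighbours, lost.
No further seizures.

N13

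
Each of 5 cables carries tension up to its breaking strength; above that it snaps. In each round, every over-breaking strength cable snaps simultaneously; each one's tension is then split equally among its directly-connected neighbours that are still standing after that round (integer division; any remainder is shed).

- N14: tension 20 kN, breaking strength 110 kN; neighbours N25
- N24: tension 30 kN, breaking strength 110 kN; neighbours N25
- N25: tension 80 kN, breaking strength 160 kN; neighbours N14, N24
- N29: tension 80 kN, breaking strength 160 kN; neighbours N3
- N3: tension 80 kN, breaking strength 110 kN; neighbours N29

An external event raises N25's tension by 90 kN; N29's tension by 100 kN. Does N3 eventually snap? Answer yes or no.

yes

Round 1 — N25 at 170 > 160; N29 at 180 > 160. N25, N29 snap.
  N25 sheds 170 kN to N14, N24: 85 each.
    N14: 20+85 = 105 ≤ 110
    N24: 30+85 = 115 > 110
  N29 sheds 180 kN to N3: 180 each.
    N3: 80+180 = 260 > 110
Round 2 — N24, N3 snap.
  N24 sheds 115 kN: no online neighbours, lost.
  N3 sheds 260 kN: no online neighbours, lost.
No further breaks.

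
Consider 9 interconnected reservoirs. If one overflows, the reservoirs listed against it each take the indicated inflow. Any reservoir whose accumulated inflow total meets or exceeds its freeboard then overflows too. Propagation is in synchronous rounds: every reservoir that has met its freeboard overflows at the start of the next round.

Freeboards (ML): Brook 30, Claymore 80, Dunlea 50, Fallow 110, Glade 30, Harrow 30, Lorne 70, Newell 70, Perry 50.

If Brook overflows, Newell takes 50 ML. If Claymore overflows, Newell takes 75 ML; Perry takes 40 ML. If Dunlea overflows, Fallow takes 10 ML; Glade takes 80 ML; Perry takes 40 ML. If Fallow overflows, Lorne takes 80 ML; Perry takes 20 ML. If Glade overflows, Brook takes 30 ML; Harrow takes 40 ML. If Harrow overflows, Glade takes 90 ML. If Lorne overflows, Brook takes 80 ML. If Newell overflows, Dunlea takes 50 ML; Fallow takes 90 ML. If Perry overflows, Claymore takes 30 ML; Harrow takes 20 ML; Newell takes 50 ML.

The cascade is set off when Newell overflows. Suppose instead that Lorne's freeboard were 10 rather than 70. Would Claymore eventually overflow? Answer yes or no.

With Lorne's freeboard at 10:
Round 1 — Newell overflows (initial).
  Dunlea: +50 → 50 ≥ 50
  Fallow: +90 → 90 < 110
Round 2 — Dunlea overflows.
  Fallow: +10 → 100 < 110
  Glade: +80 → 80 ≥ 30
  Perry: +40 → 40 < 50
Round 3 — Glade overflows.
  Brook: +30 → 30 ≥ 30
  Harrow: +40 → 40 ≥ 30
Round 4 — Brook, Harrow overflow.
No further overflows.

no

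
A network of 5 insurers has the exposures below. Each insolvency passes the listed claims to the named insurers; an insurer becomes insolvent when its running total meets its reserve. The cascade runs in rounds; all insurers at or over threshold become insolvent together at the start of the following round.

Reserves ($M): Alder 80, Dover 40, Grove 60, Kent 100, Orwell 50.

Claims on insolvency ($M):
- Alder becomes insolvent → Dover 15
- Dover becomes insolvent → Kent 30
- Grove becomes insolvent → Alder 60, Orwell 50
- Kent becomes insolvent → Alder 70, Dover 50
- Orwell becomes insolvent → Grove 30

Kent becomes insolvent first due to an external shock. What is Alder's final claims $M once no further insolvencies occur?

70

Round 1 — Kent becomes insolvent (initial).
  Alder: +70 → 70 < 80
  Dover: +50 → 50 ≥ 40
Round 2 — Dover becomes insolvent.
No further insolvencies.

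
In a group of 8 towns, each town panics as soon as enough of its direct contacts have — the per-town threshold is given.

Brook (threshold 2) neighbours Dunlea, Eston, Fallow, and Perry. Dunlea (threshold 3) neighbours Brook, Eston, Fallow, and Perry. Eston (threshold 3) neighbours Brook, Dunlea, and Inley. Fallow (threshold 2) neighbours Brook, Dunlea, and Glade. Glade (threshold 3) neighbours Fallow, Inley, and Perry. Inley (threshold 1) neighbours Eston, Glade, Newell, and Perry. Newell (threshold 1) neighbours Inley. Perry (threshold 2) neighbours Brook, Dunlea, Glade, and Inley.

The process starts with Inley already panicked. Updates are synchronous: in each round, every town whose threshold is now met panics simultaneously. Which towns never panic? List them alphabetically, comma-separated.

Brook, Dunlea, Eston, Fallow, Glade, Perry

Round 1 — Inley panics (initial).
Round 2 — checking thresholds:
  Eston: 1 of 3 neighbours < 3, holds.
  Glade: 1 of 3 neighbours < 3, holds.
  Newell: 1 of 1 neighbours ≥ 1, panics.
  Perry: 1 of 4 neighbours < 2, holds.
Round 3 — no new panics; cascade stops.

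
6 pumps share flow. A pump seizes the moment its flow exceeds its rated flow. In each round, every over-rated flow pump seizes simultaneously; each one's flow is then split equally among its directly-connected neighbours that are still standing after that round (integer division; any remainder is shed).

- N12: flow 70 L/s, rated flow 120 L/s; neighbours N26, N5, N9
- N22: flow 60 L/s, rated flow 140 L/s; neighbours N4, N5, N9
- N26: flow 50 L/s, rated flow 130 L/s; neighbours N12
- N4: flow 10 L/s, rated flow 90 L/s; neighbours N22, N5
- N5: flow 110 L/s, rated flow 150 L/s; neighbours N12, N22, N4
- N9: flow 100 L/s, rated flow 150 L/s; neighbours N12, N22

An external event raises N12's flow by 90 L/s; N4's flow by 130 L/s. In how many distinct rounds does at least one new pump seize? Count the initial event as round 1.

3

Round 1 — N12 at 160 > 120; N4 at 140 > 90. N12, N4 seize.
  N12 sheds 160 L/s to N26, N5, N9: 53 each (1 lost).
    N26: 50+53 = 103 ≤ 130
    N5: 110+53 = 163 > 150
    N9: 100+53 = 153 > 150
  N4 sheds 140 L/s to N22, N5: 70 each.
    N22: 60+70 = 130 ≤ 140
    N5: 163+70 = 233 > 150
Round 2 — N5, N9 seize.
  N5 sheds 233 L/s to N22: 233 each.
    N22: 130+233 = 363 > 140
  N9 sheds 153 L/s to N22: 153 each.
    N22: 363+153 = 516 > 140
Round 3 — N22 seizes.
  N22 sheds 516 L/s: no online neighbours, lost.
No further seizures.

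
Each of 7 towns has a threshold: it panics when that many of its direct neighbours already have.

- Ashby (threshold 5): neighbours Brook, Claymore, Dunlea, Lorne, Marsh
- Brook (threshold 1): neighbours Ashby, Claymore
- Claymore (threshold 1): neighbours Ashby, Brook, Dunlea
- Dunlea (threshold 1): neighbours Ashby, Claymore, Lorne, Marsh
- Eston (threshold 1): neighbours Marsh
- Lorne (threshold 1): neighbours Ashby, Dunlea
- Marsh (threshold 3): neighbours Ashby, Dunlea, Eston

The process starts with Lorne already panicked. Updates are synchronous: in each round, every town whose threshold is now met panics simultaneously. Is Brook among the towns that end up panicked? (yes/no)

Round 1 — Lorne panics (initial).
Round 2 — checking thresholds:
  Ashby: 1 of 5 neighbours < 5, below threshold.
  Dunlea: 1 of 4 neighbours ≥ 1, panics.
Round 3 — checking thresholds:
  Ashby: 2 of 5 neighbours < 5, below threshold.
  Claymore: 1 of 3 neighbours ≥ 1, panics.
  Marsh: 1 of 3 neighbours < 3, below threshold.
Round 4 — checking thresholds:
  Ashby: 3 of 5 neighbours < 5, below threshold.
  Brook: 1 of 2 neighbours ≥ 1, panics.
  Marsh: 1 of 3 neighbours < 3, below threshold.
Round 5 — no new panics; cascade stops.

yes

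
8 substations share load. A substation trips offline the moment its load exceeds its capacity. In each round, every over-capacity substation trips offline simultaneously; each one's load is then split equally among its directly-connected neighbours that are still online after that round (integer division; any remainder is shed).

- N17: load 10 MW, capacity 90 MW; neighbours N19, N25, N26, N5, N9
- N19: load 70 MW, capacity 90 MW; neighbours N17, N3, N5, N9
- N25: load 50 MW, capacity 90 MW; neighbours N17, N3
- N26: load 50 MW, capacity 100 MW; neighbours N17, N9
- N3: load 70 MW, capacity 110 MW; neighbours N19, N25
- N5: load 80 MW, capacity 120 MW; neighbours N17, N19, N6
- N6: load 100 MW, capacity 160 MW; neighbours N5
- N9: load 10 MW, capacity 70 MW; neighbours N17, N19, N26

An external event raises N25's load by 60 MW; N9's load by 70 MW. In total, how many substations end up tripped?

8

Round 1 — N25 at 110 > 90; N9 at 80 > 70. N25, N9 trip offline.
  N25 sheds 110 MW to N17, N3: 55 each.
    N17: 10+55 = 65 ≤ 90
    N3: 70+55 = 125 > 110
  N9 sheds 80 MW to N17, N19, N26: 26 each (2 lost).
    N17: 65+26 = 91 > 90
    N19: 70+26 = 96 > 90
    N26: 50+26 = 76 ≤ 100
Round 2 — N17, N19, N3 trip offline.
  N17 sheds 91 MW to N26, N5: 45 each (1 lost).
    N26: 76+45 = 121 > 100
    N5: 80+45 = 125 > 120
  N19 sheds 96 MW to N5: 96 each.
    N5: 125+96 = 221 > 120
  N3 sheds 125 MW: no online neighbours, lost.
Round 3 — N26, N5 trip offline.
  N26 sheds 121 MW: no online neighbours, lost.
  N5 sheds 221 MW to N6: 221 each.
    N6: 100+221 = 321 > 160
Round 4 — N6 trips offline.
  N6 sheds 321 MW: no online neighbours, lost.
No further trips.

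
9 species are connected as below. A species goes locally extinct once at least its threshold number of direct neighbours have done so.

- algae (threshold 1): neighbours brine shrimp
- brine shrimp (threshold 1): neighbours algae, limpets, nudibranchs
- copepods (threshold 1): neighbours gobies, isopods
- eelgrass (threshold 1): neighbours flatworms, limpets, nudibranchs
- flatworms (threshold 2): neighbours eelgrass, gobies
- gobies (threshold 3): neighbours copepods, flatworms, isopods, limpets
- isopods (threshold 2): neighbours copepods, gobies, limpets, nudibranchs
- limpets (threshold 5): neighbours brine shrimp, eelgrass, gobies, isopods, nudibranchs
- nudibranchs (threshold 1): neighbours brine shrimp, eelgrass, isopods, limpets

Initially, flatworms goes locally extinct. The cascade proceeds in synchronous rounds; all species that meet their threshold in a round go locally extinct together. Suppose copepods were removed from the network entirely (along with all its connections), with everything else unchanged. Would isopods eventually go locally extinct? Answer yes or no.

With copepods removed:
Round 1 — flatworms goes locally extinct (initial).
Round 2 — checking thresholds:
  eelgrass: 1 of 3 neighbours ≥ 1, goes locally extinct.
  gobies: 1 of 3 neighbours < 3, below threshold.
Round 3 — checking thresholds:
  gobies: 1 of 3 neighbours < 3, below threshold.
  limpets: 1 of 5 neighbours < 5, below threshold.
  nudibranchs: 1 of 4 neighbours ≥ 1, goes locally extinct.
Round 4 — checking thresholds:
  brine shrimp: 1 of 3 neighbours ≥ 1, goes locally extinct.
  gobies: 1 of 3 neighbours < 3, below threshold.
  isopods: 1 of 3 neighbours < 2, below threshold.
  limpets: 2 of 5 neighbours < 5, below threshold.
Round 5 — checking thresholds:
  algae: 1 of 1 neighbours ≥ 1, goes locally extinct.
  gobies: 1 of 3 neighbours < 3, below threshold.
  isopods: 1 of 3 neighbours < 2, below threshold.
  limpets: 3 of 5 neighbours < 5, below threshold.
Round 6 — no new extinctions; cascade stops.

no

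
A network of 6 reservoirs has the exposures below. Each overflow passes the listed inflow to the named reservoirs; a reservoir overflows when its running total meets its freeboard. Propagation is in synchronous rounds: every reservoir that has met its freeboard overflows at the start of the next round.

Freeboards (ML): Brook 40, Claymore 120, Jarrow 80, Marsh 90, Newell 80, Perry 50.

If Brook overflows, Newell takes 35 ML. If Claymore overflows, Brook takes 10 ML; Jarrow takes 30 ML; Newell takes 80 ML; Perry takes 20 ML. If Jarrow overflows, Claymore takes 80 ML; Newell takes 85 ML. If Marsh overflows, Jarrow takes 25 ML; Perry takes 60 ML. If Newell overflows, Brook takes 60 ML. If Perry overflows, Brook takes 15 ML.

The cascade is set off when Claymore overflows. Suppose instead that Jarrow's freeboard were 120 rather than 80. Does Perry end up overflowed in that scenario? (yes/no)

no

With Jarrow's freeboard at 120:
Round 1 — Claymore overflows (initial).
  Brook: +10 → 10 < 40
  Jarrow: +30 → 30 < 120
  Newell: +80 → 80 ≥ 80
  Perry: +20 → 20 < 50
Round 2 — Newell overflows.
  Brook: +60 → 70 ≥ 40
Round 3 — Brook overflows.
No further overflows.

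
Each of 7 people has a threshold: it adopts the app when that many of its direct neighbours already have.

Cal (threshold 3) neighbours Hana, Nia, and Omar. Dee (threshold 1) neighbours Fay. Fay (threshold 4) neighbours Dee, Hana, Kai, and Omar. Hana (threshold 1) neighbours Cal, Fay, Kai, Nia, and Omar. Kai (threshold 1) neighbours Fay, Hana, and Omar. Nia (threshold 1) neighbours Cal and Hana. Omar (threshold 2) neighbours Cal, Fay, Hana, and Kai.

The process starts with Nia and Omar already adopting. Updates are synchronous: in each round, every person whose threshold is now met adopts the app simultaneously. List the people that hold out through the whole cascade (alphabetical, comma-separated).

Dee, Fay

Round 1 — Nia, Omar adopt the app (initial).
Round 2 — checking thresholds:
  Cal: 2 of 3 neighbours < 3, below threshold.
  Fay: 1 of 4 neighbours < 4, below threshold.
  Hana: 2 of 5 neighbours ≥ 1, adopts the app.
  Kai: 1 of 3 neighbours ≥ 1, adopts the app.
Round 3 — checking thresholds:
  Cal: 3 of 3 neighbours ≥ 3, adopts the app.
  Fay: 3 of 4 neighbours < 4, below threshold.
Round 4 — no new adoptions; cascade stops.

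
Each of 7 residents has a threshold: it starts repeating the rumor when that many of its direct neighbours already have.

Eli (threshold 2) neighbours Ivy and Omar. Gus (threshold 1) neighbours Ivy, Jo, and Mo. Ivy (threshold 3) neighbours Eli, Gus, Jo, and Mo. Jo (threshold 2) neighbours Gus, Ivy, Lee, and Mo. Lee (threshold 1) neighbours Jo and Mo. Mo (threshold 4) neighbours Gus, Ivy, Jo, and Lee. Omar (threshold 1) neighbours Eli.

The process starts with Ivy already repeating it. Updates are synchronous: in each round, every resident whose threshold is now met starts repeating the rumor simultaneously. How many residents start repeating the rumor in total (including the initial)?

5

Round 1 — Ivy starts repeating the rumor (initial).
Round 2 — checking thresholds:
  Eli: 1 of 2 neighbours < 2, holds.
  Gus: 1 of 3 neighbours ≥ 1, starts repeating the rumor.
  Jo: 1 of 4 neighbours < 2, holds.
  Mo: 1 of 4 neighbours < 4, holds.
Round 3 — checking thresholds:
  Eli: 1 of 2 neighbours < 2, holds.
  Jo: 2 of 4 neighbours ≥ 2, starts repeating the rumor.
  Mo: 2 of 4 neighbours < 4, holds.
Round 4 — checking thresholds:
  Eli: 1 of 2 neighbours < 2, holds.
  Lee: 1 of 2 neighbours ≥ 1, starts repeating the rumor.
  Mo: 3 of 4 neighbours < 4, holds.
Round 5 — checking thresholds:
  Eli: 1 of 2 neighbours < 2, holds.
  Mo: 4 of 4 neighbours ≥ 4, starts repeating the rumor.
Round 6 — no new spreads; cascade stops.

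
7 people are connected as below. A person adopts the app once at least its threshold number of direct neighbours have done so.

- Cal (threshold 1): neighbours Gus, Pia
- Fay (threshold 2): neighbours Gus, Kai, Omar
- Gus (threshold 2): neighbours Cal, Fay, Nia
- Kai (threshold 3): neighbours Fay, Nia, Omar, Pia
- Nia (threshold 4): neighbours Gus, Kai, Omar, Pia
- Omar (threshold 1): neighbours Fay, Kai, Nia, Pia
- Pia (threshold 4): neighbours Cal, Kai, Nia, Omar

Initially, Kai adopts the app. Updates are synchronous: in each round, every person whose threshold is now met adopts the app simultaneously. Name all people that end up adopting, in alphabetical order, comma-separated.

Round 1 — Kai adopts the app (initial).
Round 2 — checking thresholds:
  Fay: 1 of 3 neighbours < 2, not yet.
  Nia: 1 of 4 neighbours < 4, not yet.
  Omar: 1 of 4 neighbours ≥ 1, adopts the app.
  Pia: 1 of 4 neighbours < 4, not yet.
Round 3 — checking thresholds:
  Fay: 2 of 3 neighbours ≥ 2, adopts the app.
  Nia: 2 of 4 neighbours < 4, not yet.
  Pia: 2 of 4 neighbours < 4, not yet.
Round 4 — no new adoptions; cascade stops.

Fay, Kai, Omar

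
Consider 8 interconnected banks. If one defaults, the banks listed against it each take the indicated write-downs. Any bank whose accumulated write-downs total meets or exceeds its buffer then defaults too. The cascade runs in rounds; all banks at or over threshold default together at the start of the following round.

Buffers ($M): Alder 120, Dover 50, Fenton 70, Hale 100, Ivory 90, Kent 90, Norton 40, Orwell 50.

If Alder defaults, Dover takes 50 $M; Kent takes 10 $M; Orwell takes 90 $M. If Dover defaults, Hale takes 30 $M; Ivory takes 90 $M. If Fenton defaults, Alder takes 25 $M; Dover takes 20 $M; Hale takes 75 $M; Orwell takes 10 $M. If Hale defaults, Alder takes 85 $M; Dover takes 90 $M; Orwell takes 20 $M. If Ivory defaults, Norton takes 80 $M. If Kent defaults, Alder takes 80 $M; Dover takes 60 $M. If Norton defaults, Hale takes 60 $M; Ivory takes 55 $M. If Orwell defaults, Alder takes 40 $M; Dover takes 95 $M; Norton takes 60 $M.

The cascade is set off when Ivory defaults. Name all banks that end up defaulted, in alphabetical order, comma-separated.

Round 1 — Ivory defaults (initial).
  Norton: +80 → 80 ≥ 40
Round 2 — Norton defaults.
  Hale: +60 → 60 < 100
No further defaults.

Ivory, Norton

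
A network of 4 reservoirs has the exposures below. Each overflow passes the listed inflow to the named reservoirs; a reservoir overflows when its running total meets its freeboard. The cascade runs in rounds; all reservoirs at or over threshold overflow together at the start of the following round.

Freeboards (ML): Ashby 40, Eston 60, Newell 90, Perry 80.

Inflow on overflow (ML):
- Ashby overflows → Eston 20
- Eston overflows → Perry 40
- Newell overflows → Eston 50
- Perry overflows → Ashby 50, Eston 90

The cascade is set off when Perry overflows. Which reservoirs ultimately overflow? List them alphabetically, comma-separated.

Round 1 — Perry overflows (initial).
  Ashby: +50 → 50 ≥ 40
  Eston: +90 → 90 ≥ 60
Round 2 — Ashby, Eston overflow.
No further overflows.

Ashby, Eston, Perry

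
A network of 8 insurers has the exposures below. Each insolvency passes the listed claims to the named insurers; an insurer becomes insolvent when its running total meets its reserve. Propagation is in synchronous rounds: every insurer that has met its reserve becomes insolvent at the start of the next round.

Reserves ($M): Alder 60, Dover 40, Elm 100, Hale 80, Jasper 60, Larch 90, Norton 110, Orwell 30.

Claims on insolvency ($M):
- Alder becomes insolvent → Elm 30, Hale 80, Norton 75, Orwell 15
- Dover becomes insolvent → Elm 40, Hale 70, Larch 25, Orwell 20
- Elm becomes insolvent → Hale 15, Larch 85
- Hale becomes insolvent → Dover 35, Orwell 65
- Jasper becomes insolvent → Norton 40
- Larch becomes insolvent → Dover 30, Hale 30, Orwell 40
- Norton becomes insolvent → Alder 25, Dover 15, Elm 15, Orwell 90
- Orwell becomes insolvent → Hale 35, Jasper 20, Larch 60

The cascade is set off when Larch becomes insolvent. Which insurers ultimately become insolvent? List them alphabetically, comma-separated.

Round 1 — Larch becomes insolvent (initial).
  Dover: +30 → 30 < 40
  Hale: +30 → 30 < 80
  Orwell: +40 → 40 ≥ 30
Round 2 — Orwell becomes insolvent.
  Hale: +35 → 65 < 80
  Jasper: +20 → 20 < 60
No further insolvencies.

Larch, Orwell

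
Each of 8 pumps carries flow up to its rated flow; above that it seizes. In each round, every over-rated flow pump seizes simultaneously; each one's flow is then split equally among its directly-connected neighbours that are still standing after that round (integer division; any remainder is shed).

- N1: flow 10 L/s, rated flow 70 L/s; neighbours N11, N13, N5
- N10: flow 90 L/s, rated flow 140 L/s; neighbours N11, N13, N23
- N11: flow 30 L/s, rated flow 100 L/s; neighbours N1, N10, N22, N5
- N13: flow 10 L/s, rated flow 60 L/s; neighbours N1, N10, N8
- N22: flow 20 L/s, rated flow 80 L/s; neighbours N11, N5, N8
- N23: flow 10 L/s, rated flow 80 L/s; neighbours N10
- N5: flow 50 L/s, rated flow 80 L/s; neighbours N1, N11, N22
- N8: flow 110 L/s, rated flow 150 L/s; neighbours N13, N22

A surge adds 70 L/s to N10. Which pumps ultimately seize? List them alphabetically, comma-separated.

Round 1 — N10 at 160 > 140. N10 seizes.
  N10 sheds 160 L/s to N11, N13, N23: 53 each (1 lost).
    N11: 30+53 = 83 ≤ 100
    N13: 10+53 = 63 > 60
    N23: 10+53 = 63 ≤ 80
Round 2 — N13 seizes.
  N13 sheds 63 L/s to N1, N8: 31 each (1 lost).
    N1: 10+31 = 41 ≤ 70
    N8: 110+31 = 141 ≤ 150
No further seizures.

N10, N13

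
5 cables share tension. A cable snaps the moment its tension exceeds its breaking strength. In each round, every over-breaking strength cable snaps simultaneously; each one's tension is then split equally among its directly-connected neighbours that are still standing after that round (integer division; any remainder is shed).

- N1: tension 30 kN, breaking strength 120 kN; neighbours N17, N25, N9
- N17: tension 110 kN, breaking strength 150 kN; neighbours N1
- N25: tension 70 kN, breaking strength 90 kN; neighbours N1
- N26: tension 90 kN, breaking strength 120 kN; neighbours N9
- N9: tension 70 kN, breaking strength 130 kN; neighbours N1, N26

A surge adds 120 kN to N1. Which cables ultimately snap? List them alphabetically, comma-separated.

Round 1 — N1 at 150 > 120. N1 snaps.
  N1 sheds 150 kN to N17, N25, N9: 50 each.
    N17: 110+50 = 160 > 150
    N25: 70+50 = 120 > 90
    N9: 70+50 = 120 ≤ 130
Round 2 — N17, N25 snap.
  N17 sheds 160 kN: no online neighbours, lost.
  N25 sheds 120 kN: no online neighbours, lost.
No further breaks.

N1, N17, N25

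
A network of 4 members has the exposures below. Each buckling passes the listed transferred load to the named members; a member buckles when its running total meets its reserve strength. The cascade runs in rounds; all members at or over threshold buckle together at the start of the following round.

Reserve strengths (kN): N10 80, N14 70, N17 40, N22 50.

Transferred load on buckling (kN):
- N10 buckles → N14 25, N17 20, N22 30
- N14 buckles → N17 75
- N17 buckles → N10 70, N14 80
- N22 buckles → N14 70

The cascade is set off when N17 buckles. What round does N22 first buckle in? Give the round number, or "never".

never

Round 1 — N17 buckles (initial).
  N10: +70 → 70 < 80
  N14: +80 → 80 ≥ 70
Round 2 — N14 buckles.
No further bucklings.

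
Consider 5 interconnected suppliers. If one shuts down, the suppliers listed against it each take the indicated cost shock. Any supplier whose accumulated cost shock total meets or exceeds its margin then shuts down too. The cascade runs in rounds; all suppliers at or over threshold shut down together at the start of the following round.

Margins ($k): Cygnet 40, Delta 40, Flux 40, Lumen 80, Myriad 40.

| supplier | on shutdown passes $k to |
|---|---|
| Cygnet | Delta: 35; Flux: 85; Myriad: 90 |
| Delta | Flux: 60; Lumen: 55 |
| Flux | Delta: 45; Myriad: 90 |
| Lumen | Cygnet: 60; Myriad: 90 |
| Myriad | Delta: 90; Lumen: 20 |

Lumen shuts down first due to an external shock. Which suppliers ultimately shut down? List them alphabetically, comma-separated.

Cygnet, Delta, Flux, Lumen, Myriad

Round 1 — Lumen shuts down (initial).
  Cygnet: +60 → 60 ≥ 40
  Myriad: +90 → 90 ≥ 40
Round 2 — Cygnet, Myriad shut down.
  Delta: +35+90 → 125 ≥ 40
  Flux: +85 → 85 ≥ 40
Round 3 — Delta, Flux shut down.
No further shutdowns.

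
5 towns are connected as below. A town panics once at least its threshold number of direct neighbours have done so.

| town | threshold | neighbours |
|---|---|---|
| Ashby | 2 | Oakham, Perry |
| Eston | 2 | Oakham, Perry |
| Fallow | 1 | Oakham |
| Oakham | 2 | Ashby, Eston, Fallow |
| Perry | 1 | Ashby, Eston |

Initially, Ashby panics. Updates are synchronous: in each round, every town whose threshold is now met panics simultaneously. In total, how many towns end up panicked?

Round 1 — Ashby panics (initial).
Round 2 — checking thresholds:
  Oakham: 1 of 3 neighbours < 2, below threshold.
  Perry: 1 of 2 neighbours ≥ 1, panics.
Round 3 — no new panics; cascade stops.

2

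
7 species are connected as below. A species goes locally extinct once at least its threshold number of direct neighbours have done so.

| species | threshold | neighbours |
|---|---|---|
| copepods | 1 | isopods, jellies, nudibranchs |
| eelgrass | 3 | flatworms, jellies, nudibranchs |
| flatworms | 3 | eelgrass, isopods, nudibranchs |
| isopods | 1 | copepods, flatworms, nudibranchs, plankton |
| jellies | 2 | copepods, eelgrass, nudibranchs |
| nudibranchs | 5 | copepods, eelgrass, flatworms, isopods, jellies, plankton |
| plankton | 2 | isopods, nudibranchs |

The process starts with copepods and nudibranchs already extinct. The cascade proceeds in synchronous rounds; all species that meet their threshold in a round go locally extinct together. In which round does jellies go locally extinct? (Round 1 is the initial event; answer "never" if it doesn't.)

2

Round 1 — copepods, nudibranchs go locally extinct (initial).
Round 2 — checking thresholds:
  eelgrass: 1 of 3 neighbours < 3, holds.
  flatworms: 1 of 3 neighbours < 3, holds.
  isopods: 2 of 4 neighbours ≥ 1, goes locally extinct.
  jellies: 2 of 3 neighbours ≥ 2, goes locally extinct.
  plankton: 1 of 2 neighbours < 2, holds.
Round 3 — checking thresholds:
  eelgrass: 2 of 3 neighbours < 3, holds.
  flatworms: 2 of 3 neighbours < 3, holds.
  plankton: 2 of 2 neighbours ≥ 2, goes locally extinct.
Round 4 — no new extinctions; cascade stops.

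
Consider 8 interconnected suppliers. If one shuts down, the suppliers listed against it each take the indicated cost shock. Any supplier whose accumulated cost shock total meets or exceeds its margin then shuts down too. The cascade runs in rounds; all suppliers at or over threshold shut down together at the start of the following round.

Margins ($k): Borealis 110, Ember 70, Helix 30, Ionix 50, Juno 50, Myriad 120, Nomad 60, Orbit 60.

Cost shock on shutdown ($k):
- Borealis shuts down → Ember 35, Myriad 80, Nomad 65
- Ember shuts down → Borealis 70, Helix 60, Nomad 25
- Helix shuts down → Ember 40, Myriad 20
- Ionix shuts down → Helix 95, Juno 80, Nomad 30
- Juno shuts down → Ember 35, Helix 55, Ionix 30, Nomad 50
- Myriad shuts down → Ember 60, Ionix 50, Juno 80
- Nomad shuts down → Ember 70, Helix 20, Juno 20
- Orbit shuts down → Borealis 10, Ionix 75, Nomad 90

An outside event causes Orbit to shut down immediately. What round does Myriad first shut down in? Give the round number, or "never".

never

Round 1 — Orbit shuts down (initial).
  Borealis: +10 → 10 < 110
  Ionix: +75 → 75 ≥ 50
  Nomad: +90 → 90 ≥ 60
Round 2 — Ionix, Nomad shut down.
  Ember: +70 → 70 ≥ 70
  Helix: +95+20 → 115 ≥ 30
  Juno: +80+20 → 100 ≥ 50
Round 3 — Ember, Helix, Juno shut down.
  Borealis: +70 → 80 < 110
  Myriad: +20 → 20 < 120
No further shutdowns.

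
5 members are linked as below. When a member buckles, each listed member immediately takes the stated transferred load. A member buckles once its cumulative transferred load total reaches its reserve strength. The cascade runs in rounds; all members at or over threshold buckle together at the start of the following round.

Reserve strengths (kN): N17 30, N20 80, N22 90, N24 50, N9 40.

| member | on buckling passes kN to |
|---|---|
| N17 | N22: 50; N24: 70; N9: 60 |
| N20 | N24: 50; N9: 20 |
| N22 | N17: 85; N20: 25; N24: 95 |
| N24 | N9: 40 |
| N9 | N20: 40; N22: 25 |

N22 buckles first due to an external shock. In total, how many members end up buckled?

Round 1 — N22 buckles (initial).
  N17: +85 → 85 ≥ 30
  N20: +25 → 25 < 80
  N24: +95 → 95 ≥ 50
Round 2 — N17, N24 buckle.
  N9: +60+40 → 100 ≥ 40
Round 3 — N9 buckles.
  N20: +40 → 65 < 80
No further bucklings.

4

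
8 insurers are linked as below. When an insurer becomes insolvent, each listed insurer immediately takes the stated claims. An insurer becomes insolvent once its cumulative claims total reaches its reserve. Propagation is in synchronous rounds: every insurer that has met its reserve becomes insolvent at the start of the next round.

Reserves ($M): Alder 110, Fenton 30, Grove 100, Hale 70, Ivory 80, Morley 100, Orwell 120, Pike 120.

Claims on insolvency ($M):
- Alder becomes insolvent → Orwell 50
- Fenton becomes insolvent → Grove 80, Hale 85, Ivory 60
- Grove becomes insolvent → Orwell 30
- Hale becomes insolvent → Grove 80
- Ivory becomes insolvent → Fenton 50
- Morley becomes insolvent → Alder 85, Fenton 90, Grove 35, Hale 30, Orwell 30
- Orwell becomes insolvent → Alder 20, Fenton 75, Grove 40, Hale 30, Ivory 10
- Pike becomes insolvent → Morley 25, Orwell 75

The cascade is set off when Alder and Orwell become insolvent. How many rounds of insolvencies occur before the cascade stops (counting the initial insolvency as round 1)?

3

Round 1 — Alder, Orwell become insolvent (initial).
  Fenton: +75 → 75 ≥ 30
  Grove: +40 → 40 < 100
  Hale: +30 → 30 < 70
  Ivory: +10 → 10 < 80
Round 2 — Fenton becomes insolvent.
  Grove: +80 → 120 ≥ 100
  Hale: +85 → 115 ≥ 70
  Ivory: +60 → 70 < 80
Round 3 — Grove, Hale become insolvent.
No further insolvencies.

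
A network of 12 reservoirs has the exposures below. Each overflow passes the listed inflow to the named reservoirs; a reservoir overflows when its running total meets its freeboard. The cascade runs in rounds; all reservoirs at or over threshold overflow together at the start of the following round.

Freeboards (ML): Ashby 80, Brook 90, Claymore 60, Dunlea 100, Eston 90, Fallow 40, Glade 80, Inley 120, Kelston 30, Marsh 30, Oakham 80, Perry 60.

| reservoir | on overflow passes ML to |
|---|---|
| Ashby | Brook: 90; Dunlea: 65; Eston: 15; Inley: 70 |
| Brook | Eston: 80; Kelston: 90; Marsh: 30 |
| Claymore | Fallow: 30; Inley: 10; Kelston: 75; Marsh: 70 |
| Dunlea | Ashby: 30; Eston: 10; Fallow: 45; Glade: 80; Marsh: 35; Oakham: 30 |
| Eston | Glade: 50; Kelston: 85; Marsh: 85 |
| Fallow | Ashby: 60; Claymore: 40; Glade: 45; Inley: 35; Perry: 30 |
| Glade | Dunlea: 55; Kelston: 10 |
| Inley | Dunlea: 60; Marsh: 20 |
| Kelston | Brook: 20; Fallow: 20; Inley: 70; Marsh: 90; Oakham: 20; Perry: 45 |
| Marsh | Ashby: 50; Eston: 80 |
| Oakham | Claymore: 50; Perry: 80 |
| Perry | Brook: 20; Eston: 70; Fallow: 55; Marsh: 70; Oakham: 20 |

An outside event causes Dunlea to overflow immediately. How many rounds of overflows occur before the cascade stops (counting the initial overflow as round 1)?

Round 1 — Dunlea overflows (initial).
  Ashby: +30 → 30 < 80
  Eston: +10 → 10 < 90
  Fallow: +45 → 45 ≥ 40
  Glade: +80 → 80 ≥ 80
  Marsh: +35 → 35 ≥ 30
  Oakham: +30 → 30 < 80
Round 2 — Fallow, Glade, Marsh overflow.
  Ashby: +60+50 → 140 ≥ 80
  Claymore: +40 → 40 < 60
  Eston: +80 → 90 ≥ 90
  Inley: +35 → 35 < 120
  Kelston: +10 → 10 < 30
  Perry: +30 → 30 < 60
Round 3 — Ashby, Eston overflow.
  Brook: +90 → 90 ≥ 90
  Inley: +70 → 105 < 120
  Kelston: +85 → 95 ≥ 30
Round 4 — Brook, Kelston overflow.
  Inley: +70 → 175 ≥ 120
  Oakham: +20 → 50 < 80
  Perry: +45 → 75 ≥ 60
Round 5 — Inley, Perry overflow.
  Oakham: +20 → 70 < 80
No further overflows.

5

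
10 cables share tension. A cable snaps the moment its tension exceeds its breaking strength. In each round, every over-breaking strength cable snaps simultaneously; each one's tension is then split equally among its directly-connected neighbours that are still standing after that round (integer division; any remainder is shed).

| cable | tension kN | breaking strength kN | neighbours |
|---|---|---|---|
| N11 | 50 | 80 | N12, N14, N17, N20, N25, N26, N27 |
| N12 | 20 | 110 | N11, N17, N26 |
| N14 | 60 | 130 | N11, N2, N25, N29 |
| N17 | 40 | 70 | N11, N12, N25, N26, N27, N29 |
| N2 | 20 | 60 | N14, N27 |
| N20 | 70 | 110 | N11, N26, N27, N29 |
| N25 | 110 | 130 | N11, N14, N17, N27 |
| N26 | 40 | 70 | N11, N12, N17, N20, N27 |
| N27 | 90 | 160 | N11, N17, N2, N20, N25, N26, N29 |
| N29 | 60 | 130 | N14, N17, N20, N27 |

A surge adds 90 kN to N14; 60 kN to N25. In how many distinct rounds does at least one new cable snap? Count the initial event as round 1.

4

Round 1 — N14 at 150 > 130; N25 at 170 > 130. N14, N25 snap.
  N14 sheds 150 kN to N11, N2, N29: 50 each.
    N11: 50+50 = 100 > 80
    N2: 20+50 = 70 > 60
    N29: 60+50 = 110 ≤ 130
  N25 sheds 170 kN to N11, N17, N27: 56 each (2 lost).
    N11: 100+56 = 156 > 80
    N17: 40+56 = 96 > 70
    N27: 90+56 = 146 ≤ 160
Round 2 — N11, N17, N2 snap.
  N11 sheds 156 kN to N12, N20, N26, N27: 39 each.
    N12: 20+39 = 59 ≤ 110
    N20: 70+39 = 109 ≤ 110
    N26: 40+39 = 79 > 70
    N27: 146+39 = 185 > 160
  N17 sheds 96 kN to N12, N26, N27, N29: 24 each.
    N12: 59+24 = 83 ≤ 110
    N26: 79+24 = 103 > 70
    N27: 185+24 = 209 > 160
    N29: 110+24 = 134 > 130
  N2 sheds 70 kN to N27: 70 each.
    N27: 209+70 = 279 > 160
Round 3 — N26, N27, N29 snap.
  N26 sheds 103 kN to N12, N20: 51 each (1 lost).
    N12: 83+51 = 134 > 110
    N20: 109+51 = 160 > 110
  N27 sheds 279 kN to N20: 279 each.
    N20: 160+279 = 439 > 110
  N29 sheds 134 kN to N20: 134 each.
    N20: 439+134 = 573 > 110
Round 4 — N12, N20 snap.
  N12 sheds 134 kN: no online neighbours, lost.
  N20 sheds 573 kN: no online neighbours, lost.
No further breaks.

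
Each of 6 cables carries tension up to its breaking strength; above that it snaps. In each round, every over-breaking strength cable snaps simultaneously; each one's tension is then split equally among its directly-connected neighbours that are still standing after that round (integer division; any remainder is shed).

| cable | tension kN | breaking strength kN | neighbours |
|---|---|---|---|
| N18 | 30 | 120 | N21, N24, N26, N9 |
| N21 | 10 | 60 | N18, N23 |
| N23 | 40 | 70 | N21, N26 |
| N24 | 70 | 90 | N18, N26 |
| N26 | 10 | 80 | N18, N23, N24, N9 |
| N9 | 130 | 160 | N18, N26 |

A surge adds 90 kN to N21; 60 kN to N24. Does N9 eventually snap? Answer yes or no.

Round 1 — N21 at 100 > 60; N24 at 130 > 90. N21, N24 snap.
  N21 sheds 100 kN to N18, N23: 50 each.
    N18: 30+50 = 80 ≤ 120
    N23: 40+50 = 90 > 70
  N24 sheds 130 kN to N18, N26: 65 each.
    N18: 80+65 = 145 > 120
    N26: 10+65 = 75 ≤ 80
Round 2 — N18, N23 snap.
  N18 sheds 145 kN to N26, N9: 72 each (1 lost).
    N26: 75+72 = 147 > 80
    N9: 130+72 = 202 > 160
  N23 sheds 90 kN to N26: 90 each.
    N26: 147+90 = 237 > 80
Round 3 — N26, N9 snap.
  N26 sheds 237 kN: no online neighbours, lost.
  N9 sheds 202 kN: no online neighbours, lost.
No further breaks.

yes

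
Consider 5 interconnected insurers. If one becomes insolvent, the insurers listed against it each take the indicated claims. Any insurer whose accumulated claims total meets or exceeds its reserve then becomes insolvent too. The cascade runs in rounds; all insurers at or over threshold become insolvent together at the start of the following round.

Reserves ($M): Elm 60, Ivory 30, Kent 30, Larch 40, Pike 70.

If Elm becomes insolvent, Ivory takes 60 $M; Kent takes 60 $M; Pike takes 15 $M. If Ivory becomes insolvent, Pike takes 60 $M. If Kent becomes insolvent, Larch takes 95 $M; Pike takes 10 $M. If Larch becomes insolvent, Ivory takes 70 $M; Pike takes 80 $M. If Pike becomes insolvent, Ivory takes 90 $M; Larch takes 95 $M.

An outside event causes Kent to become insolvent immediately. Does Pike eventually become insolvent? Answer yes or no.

Round 1 — Kent becomes insolvent (initial).
  Larch: +95 → 95 ≥ 40
  Pike: +10 → 10 < 70
Round 2 — Larch becomes insolvent.
  Ivory: +70 → 70 ≥ 30
  Pike: +80 → 90 ≥ 70
Round 3 — Ivory, Pike become insolvent.
No further insolvencies.

yes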